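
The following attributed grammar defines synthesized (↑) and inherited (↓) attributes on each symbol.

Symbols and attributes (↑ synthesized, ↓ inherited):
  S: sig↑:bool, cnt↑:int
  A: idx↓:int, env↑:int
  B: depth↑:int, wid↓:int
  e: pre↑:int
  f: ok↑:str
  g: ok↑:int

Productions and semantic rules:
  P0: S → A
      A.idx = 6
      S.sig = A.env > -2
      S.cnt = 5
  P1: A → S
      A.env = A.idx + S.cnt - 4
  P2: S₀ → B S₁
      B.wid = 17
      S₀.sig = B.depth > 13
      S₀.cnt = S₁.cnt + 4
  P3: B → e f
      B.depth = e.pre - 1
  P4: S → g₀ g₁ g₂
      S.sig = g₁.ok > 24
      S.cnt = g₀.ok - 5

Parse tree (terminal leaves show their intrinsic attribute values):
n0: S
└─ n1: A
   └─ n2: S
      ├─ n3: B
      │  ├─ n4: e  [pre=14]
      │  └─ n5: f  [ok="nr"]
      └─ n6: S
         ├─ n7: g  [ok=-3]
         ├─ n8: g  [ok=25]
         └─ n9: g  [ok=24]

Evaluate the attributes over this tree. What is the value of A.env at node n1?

1. n1.idx = 6  [6]
2. n3.wid = 17  [17]
3. n4.pre = 14  [terminal]
4. n5.ok = "nr"  [terminal]
5. n3.depth = 13  [e.pre - 1]
6. n7.ok = -3  [terminal]
7. n8.ok = 25  [terminal]
8. n9.ok = 24  [terminal]
9. n6.sig = true  [g₁.ok > 24]
10. n6.cnt = -8  [g₀.ok - 5]
11. n2.sig = false  [B.depth > 13]
12. n2.cnt = -4  [S₁.cnt + 4]
13. n1.env = -2  [A.idx + S.cnt - 4]
14. n0.sig = false  [A.env > -2]
15. n0.cnt = 5  [5]

-2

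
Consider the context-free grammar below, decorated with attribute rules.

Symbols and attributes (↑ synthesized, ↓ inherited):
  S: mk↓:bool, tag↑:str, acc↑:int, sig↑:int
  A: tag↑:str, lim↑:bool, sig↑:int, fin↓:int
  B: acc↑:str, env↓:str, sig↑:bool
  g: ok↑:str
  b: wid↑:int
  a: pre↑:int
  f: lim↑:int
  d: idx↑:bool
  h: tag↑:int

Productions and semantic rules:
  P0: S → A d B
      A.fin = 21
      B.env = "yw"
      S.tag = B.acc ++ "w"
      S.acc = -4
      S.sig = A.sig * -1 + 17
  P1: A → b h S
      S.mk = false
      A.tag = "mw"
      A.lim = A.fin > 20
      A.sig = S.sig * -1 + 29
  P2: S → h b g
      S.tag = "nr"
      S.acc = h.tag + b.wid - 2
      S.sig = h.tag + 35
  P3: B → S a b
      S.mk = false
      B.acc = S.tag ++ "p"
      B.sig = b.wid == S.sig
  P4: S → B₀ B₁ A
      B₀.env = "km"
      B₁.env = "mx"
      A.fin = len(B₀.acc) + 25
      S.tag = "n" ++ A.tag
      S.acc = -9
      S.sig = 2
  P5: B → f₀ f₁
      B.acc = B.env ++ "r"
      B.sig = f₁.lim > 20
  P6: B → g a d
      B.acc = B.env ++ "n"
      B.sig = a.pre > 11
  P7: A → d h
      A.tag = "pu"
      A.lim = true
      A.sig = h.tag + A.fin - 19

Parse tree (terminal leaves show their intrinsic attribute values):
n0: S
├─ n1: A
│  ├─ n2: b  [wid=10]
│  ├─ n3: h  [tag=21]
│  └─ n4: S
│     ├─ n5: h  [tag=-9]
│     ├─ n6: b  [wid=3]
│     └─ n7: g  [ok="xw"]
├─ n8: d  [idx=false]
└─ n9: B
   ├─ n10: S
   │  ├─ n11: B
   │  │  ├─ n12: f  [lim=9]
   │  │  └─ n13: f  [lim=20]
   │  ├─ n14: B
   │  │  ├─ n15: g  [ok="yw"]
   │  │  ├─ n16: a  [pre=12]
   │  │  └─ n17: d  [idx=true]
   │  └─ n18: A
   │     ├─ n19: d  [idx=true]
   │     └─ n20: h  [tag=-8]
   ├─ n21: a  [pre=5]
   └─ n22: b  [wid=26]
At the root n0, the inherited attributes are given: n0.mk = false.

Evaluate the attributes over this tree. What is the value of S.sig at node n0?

14

1. n0.mk = false  [given at root]
2. n1.fin = 21  [21]
3. n2.wid = 10  [terminal]
4. n3.tag = 21  [terminal]
5. n4.mk = false  [false]
6. n5.tag = -9  [terminal]
7. n6.wid = 3  [terminal]
8. n7.ok = "xw"  [terminal]
9. n4.tag = "nr"  ["nr"]
10. n4.acc = -8  [h.tag + b.wid - 2]
11. n4.sig = 26  [h.tag + 35]
12. n1.tag = "mw"  ["mw"]
13. n1.lim = true  [A.fin > 20]
14. n1.sig = 3  [S.sig * -1 + 29]
15. n8.idx = false  [terminal]
16. n9.env = "yw"  ["yw"]
17. n10.mk = false  [false]
18. n11.env = "km"  ["km"]
19. n12.lim = 9  [terminal]
20. n13.lim = 20  [terminal]
21. n11.acc = "kmr"  [B.env ++ "r"]
22. n11.sig = false  [f₁.lim > 20]
23. n14.env = "mx"  ["mx"]
24. n15.ok = "yw"  [terminal]
25. n16.pre = 12  [terminal]
26. n17.idx = true  [terminal]
27. n14.acc = "mxn"  [B.env ++ "n"]
28. n14.sig = true  [a.pre > 11]
29. n18.fin = 28  [len(B₀.acc) + 25]
30. n19.idx = true  [terminal]
31. n20.tag = -8  [terminal]
32. n18.tag = "pu"  ["pu"]
33. n18.lim = true  [true]
34. n18.sig = 1  [h.tag + A.fin - 19]
35. n10.tag = "npu"  ["n" ++ A.tag]
36. n10.acc = -9  [-9]
37. n10.sig = 2  [2]
38. n21.pre = 5  [terminal]
39. n22.wid = 26  [terminal]
40. n9.acc = "npup"  [S.tag ++ "p"]
41. n9.sig = false  [b.wid == S.sig]
42. n0.tag = "npupw"  [B.acc ++ "w"]
43. n0.acc = -4  [-4]
44. n0.sig = 14  [A.sig * -1 + 17]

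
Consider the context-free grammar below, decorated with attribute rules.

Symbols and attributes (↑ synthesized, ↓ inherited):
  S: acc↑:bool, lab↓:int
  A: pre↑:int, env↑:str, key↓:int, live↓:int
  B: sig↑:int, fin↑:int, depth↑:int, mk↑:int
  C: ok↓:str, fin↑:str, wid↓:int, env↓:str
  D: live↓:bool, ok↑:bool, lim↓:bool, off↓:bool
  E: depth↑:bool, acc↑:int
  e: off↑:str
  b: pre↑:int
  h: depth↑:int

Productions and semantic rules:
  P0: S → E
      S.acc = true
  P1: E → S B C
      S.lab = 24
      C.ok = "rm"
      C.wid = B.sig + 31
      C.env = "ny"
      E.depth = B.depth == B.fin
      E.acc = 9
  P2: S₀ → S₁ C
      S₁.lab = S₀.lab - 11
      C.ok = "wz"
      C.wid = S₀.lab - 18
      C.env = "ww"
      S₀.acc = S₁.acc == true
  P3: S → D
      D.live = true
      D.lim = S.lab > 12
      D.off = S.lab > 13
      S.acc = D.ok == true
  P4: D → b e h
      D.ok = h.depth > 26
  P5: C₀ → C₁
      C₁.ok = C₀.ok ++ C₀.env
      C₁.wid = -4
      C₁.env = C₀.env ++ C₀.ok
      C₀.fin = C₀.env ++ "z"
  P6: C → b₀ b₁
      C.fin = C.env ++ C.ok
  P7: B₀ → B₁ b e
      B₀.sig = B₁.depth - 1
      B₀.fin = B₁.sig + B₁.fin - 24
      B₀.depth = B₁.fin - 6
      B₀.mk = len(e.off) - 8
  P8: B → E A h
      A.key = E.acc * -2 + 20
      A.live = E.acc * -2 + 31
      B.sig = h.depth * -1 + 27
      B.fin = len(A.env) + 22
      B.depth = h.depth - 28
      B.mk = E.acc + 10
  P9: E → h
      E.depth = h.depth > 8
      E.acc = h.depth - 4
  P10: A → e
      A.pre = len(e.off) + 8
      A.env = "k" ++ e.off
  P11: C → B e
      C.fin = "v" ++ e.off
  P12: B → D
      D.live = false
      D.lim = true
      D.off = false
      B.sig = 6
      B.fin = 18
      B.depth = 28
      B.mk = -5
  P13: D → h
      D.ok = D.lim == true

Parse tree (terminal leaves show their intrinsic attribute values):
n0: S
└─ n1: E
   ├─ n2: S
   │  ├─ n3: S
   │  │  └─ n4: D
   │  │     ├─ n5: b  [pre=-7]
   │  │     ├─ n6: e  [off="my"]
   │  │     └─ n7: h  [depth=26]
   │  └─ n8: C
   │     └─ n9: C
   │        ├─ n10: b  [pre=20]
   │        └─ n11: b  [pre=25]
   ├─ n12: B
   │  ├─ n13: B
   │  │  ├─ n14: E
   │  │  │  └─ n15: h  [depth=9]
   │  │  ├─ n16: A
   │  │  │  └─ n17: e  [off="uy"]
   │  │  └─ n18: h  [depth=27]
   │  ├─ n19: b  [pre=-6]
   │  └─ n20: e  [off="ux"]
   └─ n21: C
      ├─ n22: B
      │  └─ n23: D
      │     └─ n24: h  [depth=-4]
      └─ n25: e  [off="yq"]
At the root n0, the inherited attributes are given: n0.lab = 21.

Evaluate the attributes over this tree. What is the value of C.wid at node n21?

1. n0.lab = 21  [given at root]
2. n2.lab = 24  [24]
3. n3.lab = 13  [S₀.lab - 11]
4. n4.live = true  [true]
5. n4.lim = true  [S.lab > 12]
6. n4.off = false  [S.lab > 13]
7. n5.pre = -7  [terminal]
8. n6.off = "my"  [terminal]
9. n7.depth = 26  [terminal]
10. n4.ok = false  [h.depth > 26]
11. n3.acc = false  [D.ok == true]
12. n8.ok = "wz"  ["wz"]
13. n8.wid = 6  [S₀.lab - 18]
14. n8.env = "ww"  ["ww"]
15. n9.ok = "wzww"  [C₀.ok ++ C₀.env]
16. n9.wid = -4  [-4]
17. n9.env = "wwwz"  [C₀.env ++ C₀.ok]
18. n10.pre = 20  [terminal]
19. n11.pre = 25  [terminal]
20. n9.fin = "wwwzwzww"  [C.env ++ C.ok]
21. n8.fin = "wwz"  [C₀.env ++ "z"]
22. n2.acc = false  [S₁.acc == true]
23. n15.depth = 9  [terminal]
24. n14.depth = true  [h.depth > 8]
25. n14.acc = 5  [h.depth - 4]
26. n16.key = 10  [E.acc * -2 + 20]
27. n16.live = 21  [E.acc * -2 + 31]
28. n17.off = "uy"  [terminal]
29. n16.pre = 10  [len(e.off) + 8]
30. n16.env = "kuy"  ["k" ++ e.off]
31. n18.depth = 27  [terminal]
32. n13.sig = 0  [h.depth * -1 + 27]
33. n13.fin = 25  [len(A.env) + 22]
34. n13.depth = -1  [h.depth - 28]
35. n13.mk = 15  [E.acc + 10]
36. n19.pre = -6  [terminal]
37. n20.off = "ux"  [terminal]
38. n12.sig = -2  [B₁.depth - 1]
39. n12.fin = 1  [B₁.sig + B₁.fin - 24]
40. n12.depth = 19  [B₁.fin - 6]
41. n12.mk = -6  [len(e.off) - 8]
42. n21.ok = "rm"  ["rm"]
43. n21.wid = 29  [B.sig + 31]
44. n21.env = "ny"  ["ny"]
45. n23.live = false  [false]
46. n23.lim = true  [true]
47. n23.off = false  [false]
48. n24.depth = -4  [terminal]
49. n23.ok = true  [D.lim == true]
50. n22.sig = 6  [6]
51. n22.fin = 18  [18]
52. n22.depth = 28  [28]
53. n22.mk = -5  [-5]
54. n25.off = "yq"  [terminal]
55. n21.fin = "vyq"  ["v" ++ e.off]
56. n1.depth = false  [B.depth == B.fin]
57. n1.acc = 9  [9]
58. n0.acc = true  [true]

29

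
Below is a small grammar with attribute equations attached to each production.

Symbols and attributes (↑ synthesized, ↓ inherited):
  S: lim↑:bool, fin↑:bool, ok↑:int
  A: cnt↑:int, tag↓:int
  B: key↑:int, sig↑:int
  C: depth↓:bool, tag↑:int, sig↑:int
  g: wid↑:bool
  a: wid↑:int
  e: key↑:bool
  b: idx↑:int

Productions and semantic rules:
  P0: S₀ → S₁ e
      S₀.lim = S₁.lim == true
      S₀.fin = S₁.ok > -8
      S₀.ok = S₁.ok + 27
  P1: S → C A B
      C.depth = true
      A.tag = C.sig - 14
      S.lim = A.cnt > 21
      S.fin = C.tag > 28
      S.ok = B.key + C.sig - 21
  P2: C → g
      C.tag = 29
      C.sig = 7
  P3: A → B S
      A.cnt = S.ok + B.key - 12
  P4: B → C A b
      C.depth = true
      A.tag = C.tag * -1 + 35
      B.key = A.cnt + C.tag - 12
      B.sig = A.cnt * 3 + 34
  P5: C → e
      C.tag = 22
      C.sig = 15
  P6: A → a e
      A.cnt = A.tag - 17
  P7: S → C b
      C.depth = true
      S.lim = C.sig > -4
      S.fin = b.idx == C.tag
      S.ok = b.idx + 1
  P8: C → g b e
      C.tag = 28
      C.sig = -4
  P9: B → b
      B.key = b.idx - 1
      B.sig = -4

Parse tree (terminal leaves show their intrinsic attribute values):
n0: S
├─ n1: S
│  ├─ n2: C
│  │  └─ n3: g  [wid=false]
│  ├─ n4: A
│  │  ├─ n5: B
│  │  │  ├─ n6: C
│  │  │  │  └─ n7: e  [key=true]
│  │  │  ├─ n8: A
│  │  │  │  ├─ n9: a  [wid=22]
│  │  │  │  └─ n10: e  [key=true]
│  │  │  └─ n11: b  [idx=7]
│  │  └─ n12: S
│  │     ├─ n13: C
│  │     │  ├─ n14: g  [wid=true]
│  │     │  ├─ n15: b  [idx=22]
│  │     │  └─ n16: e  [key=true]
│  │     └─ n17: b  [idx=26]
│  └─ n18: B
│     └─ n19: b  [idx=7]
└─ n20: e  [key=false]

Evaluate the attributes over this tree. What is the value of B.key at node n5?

1. n2.depth = true  [true]
2. n3.wid = false  [terminal]
3. n2.tag = 29  [29]
4. n2.sig = 7  [7]
5. n4.tag = -7  [C.sig - 14]
6. n6.depth = true  [true]
7. n7.key = true  [terminal]
8. n6.tag = 22  [22]
9. n6.sig = 15  [15]
10. n8.tag = 13  [C.tag * -1 + 35]
11. n9.wid = 22  [terminal]
12. n10.key = true  [terminal]
13. n8.cnt = -4  [A.tag - 17]
14. n11.idx = 7  [terminal]
15. n5.key = 6  [A.cnt + C.tag - 12]
16. n5.sig = 22  [A.cnt * 3 + 34]
17. n13.depth = true  [true]
18. n14.wid = true  [terminal]
19. n15.idx = 22  [terminal]
20. n16.key = true  [terminal]
21. n13.tag = 28  [28]
22. n13.sig = -4  [-4]
23. n17.idx = 26  [terminal]
24. n12.lim = false  [C.sig > -4]
25. n12.fin = false  [b.idx == C.tag]
26. n12.ok = 27  [b.idx + 1]
27. n4.cnt = 21  [S.ok + B.key - 12]
28. n19.idx = 7  [terminal]
29. n18.key = 6  [b.idx - 1]
30. n18.sig = -4  [-4]
31. n1.lim = false  [A.cnt > 21]
32. n1.fin = true  [C.tag > 28]
33. n1.ok = -8  [B.key + C.sig - 21]
34. n20.key = false  [terminal]
35. n0.lim = false  [S₁.lim == true]
36. n0.fin = false  [S₁.ok > -8]
37. n0.ok = 19  [S₁.ok + 27]

6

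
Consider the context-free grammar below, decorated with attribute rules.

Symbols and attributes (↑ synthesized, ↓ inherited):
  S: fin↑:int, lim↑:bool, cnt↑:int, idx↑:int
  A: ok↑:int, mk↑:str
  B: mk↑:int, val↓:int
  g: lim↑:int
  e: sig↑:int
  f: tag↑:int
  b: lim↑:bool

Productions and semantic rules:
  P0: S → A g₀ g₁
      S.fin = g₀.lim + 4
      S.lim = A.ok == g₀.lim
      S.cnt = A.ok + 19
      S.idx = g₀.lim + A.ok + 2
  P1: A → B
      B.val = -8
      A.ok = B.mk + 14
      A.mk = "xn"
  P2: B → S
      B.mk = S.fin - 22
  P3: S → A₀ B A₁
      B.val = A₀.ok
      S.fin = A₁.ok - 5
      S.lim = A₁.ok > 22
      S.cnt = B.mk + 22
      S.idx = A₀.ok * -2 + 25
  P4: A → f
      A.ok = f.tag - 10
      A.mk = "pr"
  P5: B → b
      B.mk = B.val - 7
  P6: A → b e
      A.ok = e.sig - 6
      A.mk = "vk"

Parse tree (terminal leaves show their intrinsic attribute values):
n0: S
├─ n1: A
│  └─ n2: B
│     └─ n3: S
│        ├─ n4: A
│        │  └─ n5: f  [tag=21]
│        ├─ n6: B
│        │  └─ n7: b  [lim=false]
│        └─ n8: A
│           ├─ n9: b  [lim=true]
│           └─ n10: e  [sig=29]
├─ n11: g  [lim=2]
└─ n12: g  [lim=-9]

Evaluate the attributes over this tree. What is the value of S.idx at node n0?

1. n2.val = -8  [-8]
2. n5.tag = 21  [terminal]
3. n4.ok = 11  [f.tag - 10]
4. n4.mk = "pr"  ["pr"]
5. n6.val = 11  [A₀.ok]
6. n7.lim = false  [terminal]
7. n6.mk = 4  [B.val - 7]
8. n9.lim = true  [terminal]
9. n10.sig = 29  [terminal]
10. n8.ok = 23  [e.sig - 6]
11. n8.mk = "vk"  ["vk"]
12. n3.fin = 18  [A₁.ok - 5]
13. n3.lim = true  [A₁.ok > 22]
14. n3.cnt = 26  [B.mk + 22]
15. n3.idx = 3  [A₀.ok * -2 + 25]
16. n2.mk = -4  [S.fin - 22]
17. n1.ok = 10  [B.mk + 14]
18. n1.mk = "xn"  ["xn"]
19. n11.lim = 2  [terminal]
20. n12.lim = -9  [terminal]
21. n0.fin = 6  [g₀.lim + 4]
22. n0.lim = false  [A.ok == g₀.lim]
23. n0.cnt = 29  [A.ok + 19]
24. n0.idx = 14  [g₀.lim + A.ok + 2]

14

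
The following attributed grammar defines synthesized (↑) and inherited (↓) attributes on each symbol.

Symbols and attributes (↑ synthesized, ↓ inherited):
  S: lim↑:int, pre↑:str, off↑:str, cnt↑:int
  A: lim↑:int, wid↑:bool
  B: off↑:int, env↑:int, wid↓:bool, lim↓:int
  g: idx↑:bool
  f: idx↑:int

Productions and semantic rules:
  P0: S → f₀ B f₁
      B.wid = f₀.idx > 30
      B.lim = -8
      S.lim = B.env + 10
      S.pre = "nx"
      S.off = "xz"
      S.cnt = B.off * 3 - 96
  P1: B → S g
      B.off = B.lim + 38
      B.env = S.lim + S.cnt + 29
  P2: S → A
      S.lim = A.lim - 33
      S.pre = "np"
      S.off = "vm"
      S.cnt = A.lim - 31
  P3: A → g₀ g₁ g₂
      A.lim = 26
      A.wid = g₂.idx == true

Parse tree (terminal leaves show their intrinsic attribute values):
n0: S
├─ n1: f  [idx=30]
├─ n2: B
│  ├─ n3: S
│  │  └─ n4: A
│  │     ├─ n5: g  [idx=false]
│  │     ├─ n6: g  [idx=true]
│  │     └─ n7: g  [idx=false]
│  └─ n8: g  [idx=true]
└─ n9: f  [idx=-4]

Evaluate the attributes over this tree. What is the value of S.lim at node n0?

27

1. n1.idx = 30  [terminal]
2. n2.wid = false  [f₀.idx > 30]
3. n2.lim = -8  [-8]
4. n5.idx = false  [terminal]
5. n6.idx = true  [terminal]
6. n7.idx = false  [terminal]
7. n4.lim = 26  [26]
8. n4.wid = false  [g₂.idx == true]
9. n3.lim = -7  [A.lim - 33]
10. n3.pre = "np"  ["np"]
11. n3.off = "vm"  ["vm"]
12. n3.cnt = -5  [A.lim - 31]
13. n8.idx = true  [terminal]
14. n2.off = 30  [B.lim + 38]
15. n2.env = 17  [S.lim + S.cnt + 29]
16. n9.idx = -4  [terminal]
17. n0.lim = 27  [B.env + 10]
18. n0.pre = "nx"  ["nx"]
19. n0.off = "xz"  ["xz"]
20. n0.cnt = -6  [B.off * 3 - 96]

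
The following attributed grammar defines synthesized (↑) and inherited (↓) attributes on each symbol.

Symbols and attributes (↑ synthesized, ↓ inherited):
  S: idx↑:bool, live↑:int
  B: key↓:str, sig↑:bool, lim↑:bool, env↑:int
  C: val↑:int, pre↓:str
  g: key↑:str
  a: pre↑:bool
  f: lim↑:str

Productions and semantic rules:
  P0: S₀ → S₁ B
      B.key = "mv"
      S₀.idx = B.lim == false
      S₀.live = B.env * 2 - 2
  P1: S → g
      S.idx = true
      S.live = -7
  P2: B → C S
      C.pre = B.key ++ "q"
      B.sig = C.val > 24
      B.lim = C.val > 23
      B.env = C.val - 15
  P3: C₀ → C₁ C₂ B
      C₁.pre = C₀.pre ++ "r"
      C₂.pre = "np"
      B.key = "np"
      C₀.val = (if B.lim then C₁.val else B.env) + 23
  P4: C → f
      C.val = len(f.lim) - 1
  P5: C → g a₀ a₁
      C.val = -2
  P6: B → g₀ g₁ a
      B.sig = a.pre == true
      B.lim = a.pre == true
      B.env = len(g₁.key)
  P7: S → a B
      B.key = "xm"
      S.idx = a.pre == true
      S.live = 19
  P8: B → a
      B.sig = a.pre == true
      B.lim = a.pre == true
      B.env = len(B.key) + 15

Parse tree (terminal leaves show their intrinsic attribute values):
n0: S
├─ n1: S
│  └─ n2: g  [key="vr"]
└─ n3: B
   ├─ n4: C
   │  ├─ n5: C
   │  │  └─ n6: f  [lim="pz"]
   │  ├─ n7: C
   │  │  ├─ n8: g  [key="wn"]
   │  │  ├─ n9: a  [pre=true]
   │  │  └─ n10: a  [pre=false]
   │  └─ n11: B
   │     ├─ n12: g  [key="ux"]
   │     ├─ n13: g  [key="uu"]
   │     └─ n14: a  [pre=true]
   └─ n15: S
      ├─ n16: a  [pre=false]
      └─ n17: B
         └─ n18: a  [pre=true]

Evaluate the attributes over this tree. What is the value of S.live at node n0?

16

1. n2.key = "vr"  [terminal]
2. n1.idx = true  [true]
3. n1.live = -7  [-7]
4. n3.key = "mv"  ["mv"]
5. n4.pre = "mvq"  [B.key ++ "q"]
6. n5.pre = "mvqr"  [C₀.pre ++ "r"]
7. n6.lim = "pz"  [terminal]
8. n5.val = 1  [len(f.lim) - 1]
9. n7.pre = "np"  ["np"]
10. n8.key = "wn"  [terminal]
11. n9.pre = true  [terminal]
12. n10.pre = false  [terminal]
13. n7.val = -2  [-2]
14. n11.key = "np"  ["np"]
15. n12.key = "ux"  [terminal]
16. n13.key = "uu"  [terminal]
17. n14.pre = true  [terminal]
18. n11.sig = true  [a.pre == true]
19. n11.lim = true  [a.pre == true]
20. n11.env = 2  [len(g₁.key)]
21. n4.val = 24  [(if B.lim then C₁.val else B.env) + 23]
22. n16.pre = false  [terminal]
23. n17.key = "xm"  ["xm"]
24. n18.pre = true  [terminal]
25. n17.sig = true  [a.pre == true]
26. n17.lim = true  [a.pre == true]
27. n17.env = 17  [len(B.key) + 15]
28. n15.idx = false  [a.pre == true]
29. n15.live = 19  [19]
30. n3.sig = false  [C.val > 24]
31. n3.lim = true  [C.val > 23]
32. n3.env = 9  [C.val - 15]
33. n0.idx = false  [B.lim == false]
34. n0.live = 16  [B.env * 2 - 2]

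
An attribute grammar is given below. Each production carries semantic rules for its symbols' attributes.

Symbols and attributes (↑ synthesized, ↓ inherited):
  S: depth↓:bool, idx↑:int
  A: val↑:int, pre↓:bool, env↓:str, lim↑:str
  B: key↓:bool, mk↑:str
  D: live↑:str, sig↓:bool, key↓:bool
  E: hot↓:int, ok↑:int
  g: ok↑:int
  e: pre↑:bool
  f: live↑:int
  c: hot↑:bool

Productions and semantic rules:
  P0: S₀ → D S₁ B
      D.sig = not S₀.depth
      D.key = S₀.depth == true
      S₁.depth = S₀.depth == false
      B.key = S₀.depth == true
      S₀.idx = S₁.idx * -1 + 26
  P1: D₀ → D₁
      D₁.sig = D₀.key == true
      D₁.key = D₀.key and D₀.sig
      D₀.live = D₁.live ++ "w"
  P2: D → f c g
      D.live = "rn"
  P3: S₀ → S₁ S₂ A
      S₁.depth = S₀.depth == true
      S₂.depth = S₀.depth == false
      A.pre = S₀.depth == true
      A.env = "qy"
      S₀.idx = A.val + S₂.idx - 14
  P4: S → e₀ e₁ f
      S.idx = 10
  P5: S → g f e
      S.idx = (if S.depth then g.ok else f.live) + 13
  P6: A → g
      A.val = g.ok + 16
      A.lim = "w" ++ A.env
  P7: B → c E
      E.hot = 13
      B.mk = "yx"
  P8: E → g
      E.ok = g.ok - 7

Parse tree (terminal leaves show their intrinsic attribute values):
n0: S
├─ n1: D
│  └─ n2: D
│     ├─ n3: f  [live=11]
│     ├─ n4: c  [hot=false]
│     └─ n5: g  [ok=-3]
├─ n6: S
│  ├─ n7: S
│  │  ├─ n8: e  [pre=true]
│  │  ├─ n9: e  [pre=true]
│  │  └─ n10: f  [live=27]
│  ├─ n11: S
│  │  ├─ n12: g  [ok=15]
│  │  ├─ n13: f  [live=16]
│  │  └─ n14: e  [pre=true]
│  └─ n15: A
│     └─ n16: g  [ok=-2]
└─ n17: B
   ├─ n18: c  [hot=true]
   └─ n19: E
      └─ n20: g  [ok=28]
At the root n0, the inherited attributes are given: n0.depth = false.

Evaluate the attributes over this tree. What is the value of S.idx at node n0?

-3

1. n0.depth = false  [given at root]
2. n1.sig = true  [not S₀.depth]
3. n1.key = false  [S₀.depth == true]
4. n2.sig = false  [D₀.key == true]
5. n2.key = false  [D₀.key and D₀.sig]
6. n3.live = 11  [terminal]
7. n4.hot = false  [terminal]
8. n5.ok = -3  [terminal]
9. n2.live = "rn"  ["rn"]
10. n1.live = "rnw"  [D₁.live ++ "w"]
11. n6.depth = true  [S₀.depth == false]
12. n7.depth = true  [S₀.depth == true]
13. n8.pre = true  [terminal]
14. n9.pre = true  [terminal]
15. n10.live = 27  [terminal]
16. n7.idx = 10  [10]
17. n11.depth = false  [S₀.depth == false]
18. n12.ok = 15  [terminal]
19. n13.live = 16  [terminal]
20. n14.pre = true  [terminal]
21. n11.idx = 29  [(if S.depth then g.ok else f.live) + 13]
22. n15.pre = true  [S₀.depth == true]
23. n15.env = "qy"  ["qy"]
24. n16.ok = -2  [terminal]
25. n15.val = 14  [g.ok + 16]
26. n15.lim = "wqy"  ["w" ++ A.env]
27. n6.idx = 29  [A.val + S₂.idx - 14]
28. n17.key = false  [S₀.depth == true]
29. n18.hot = true  [terminal]
30. n19.hot = 13  [13]
31. n20.ok = 28  [terminal]
32. n19.ok = 21  [g.ok - 7]
33. n17.mk = "yx"  ["yx"]
34. n0.idx = -3  [S₁.idx * -1 + 26]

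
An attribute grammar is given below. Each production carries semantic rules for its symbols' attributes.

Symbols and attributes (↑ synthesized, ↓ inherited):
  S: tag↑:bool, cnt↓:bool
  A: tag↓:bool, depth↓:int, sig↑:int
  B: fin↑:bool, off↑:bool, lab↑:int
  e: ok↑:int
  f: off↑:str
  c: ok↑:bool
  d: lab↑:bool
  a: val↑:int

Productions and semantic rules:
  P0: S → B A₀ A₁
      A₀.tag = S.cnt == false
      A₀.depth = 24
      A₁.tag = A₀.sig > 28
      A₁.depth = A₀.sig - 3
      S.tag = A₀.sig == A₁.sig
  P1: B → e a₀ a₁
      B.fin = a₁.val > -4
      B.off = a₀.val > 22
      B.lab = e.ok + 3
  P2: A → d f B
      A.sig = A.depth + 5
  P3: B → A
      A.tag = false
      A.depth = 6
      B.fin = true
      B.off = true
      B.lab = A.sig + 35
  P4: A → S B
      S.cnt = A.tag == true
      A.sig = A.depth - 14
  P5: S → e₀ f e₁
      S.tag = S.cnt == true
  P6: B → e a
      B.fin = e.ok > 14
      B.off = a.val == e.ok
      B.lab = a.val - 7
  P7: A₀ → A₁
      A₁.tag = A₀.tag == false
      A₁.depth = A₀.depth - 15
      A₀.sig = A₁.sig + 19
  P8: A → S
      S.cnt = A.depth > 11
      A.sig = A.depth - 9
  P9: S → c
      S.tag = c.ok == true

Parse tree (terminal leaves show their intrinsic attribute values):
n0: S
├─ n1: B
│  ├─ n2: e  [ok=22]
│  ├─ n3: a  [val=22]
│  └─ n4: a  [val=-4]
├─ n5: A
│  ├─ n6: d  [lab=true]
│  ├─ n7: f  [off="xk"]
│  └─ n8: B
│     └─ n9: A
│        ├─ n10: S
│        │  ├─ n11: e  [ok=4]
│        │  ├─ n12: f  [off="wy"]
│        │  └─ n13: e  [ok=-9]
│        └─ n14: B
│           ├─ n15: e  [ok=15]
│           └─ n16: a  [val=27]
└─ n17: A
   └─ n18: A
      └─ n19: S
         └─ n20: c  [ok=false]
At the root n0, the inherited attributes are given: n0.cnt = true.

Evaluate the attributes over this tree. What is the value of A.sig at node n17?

21

1. n0.cnt = true  [given at root]
2. n2.ok = 22  [terminal]
3. n3.val = 22  [terminal]
4. n4.val = -4  [terminal]
5. n1.fin = false  [a₁.val > -4]
6. n1.off = false  [a₀.val > 22]
7. n1.lab = 25  [e.ok + 3]
8. n5.tag = false  [S.cnt == false]
9. n5.depth = 24  [24]
10. n6.lab = true  [terminal]
11. n7.off = "xk"  [terminal]
12. n9.tag = false  [false]
13. n9.depth = 6  [6]
14. n10.cnt = false  [A.tag == true]
15. n11.ok = 4  [terminal]
16. n12.off = "wy"  [terminal]
17. n13.ok = -9  [terminal]
18. n10.tag = false  [S.cnt == true]
19. n15.ok = 15  [terminal]
20. n16.val = 27  [terminal]
21. n14.fin = true  [e.ok > 14]
22. n14.off = false  [a.val == e.ok]
23. n14.lab = 20  [a.val - 7]
24. n9.sig = -8  [A.depth - 14]
25. n8.fin = true  [true]
26. n8.off = true  [true]
27. n8.lab = 27  [A.sig + 35]
28. n5.sig = 29  [A.depth + 5]
29. n17.tag = true  [A₀.sig > 28]
30. n17.depth = 26  [A₀.sig - 3]
31. n18.tag = false  [A₀.tag == false]
32. n18.depth = 11  [A₀.depth - 15]
33. n19.cnt = false  [A.depth > 11]
34. n20.ok = false  [terminal]
35. n19.tag = false  [c.ok == true]
36. n18.sig = 2  [A.depth - 9]
37. n17.sig = 21  [A₁.sig + 19]
38. n0.tag = false  [A₀.sig == A₁.sig]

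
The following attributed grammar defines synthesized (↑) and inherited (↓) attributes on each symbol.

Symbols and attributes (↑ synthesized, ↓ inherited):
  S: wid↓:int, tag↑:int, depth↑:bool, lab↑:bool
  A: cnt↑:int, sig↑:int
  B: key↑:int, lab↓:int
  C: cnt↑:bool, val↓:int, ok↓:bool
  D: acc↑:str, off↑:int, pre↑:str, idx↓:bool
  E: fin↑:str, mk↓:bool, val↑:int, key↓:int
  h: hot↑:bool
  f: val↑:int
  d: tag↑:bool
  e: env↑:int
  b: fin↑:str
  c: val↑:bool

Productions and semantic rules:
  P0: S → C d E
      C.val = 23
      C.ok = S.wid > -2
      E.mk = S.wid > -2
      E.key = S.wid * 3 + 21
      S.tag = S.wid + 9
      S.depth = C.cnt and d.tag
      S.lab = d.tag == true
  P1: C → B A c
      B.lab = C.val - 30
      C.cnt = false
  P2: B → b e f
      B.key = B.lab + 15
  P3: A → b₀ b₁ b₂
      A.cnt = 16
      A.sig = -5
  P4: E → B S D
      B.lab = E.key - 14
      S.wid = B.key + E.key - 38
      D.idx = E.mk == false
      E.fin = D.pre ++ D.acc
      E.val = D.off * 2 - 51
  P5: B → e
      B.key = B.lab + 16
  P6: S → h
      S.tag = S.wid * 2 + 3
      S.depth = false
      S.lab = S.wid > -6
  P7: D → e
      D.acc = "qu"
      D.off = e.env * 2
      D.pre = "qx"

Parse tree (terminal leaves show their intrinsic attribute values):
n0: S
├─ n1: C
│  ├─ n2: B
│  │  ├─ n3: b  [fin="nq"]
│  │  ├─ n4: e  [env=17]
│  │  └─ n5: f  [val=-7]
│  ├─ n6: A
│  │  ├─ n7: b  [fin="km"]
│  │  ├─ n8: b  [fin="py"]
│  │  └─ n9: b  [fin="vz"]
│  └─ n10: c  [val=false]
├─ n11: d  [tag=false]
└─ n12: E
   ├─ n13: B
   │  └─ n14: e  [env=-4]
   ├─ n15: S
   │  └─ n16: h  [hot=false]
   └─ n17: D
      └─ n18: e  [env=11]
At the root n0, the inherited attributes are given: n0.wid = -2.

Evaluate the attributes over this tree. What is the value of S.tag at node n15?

1. n0.wid = -2  [given at root]
2. n1.val = 23  [23]
3. n1.ok = false  [S.wid > -2]
4. n2.lab = -7  [C.val - 30]
5. n3.fin = "nq"  [terminal]
6. n4.env = 17  [terminal]
7. n5.val = -7  [terminal]
8. n2.key = 8  [B.lab + 15]
9. n7.fin = "km"  [terminal]
10. n8.fin = "py"  [terminal]
11. n9.fin = "vz"  [terminal]
12. n6.cnt = 16  [16]
13. n6.sig = -5  [-5]
14. n10.val = false  [terminal]
15. n1.cnt = false  [false]
16. n11.tag = false  [terminal]
17. n12.mk = false  [S.wid > -2]
18. n12.key = 15  [S.wid * 3 + 21]
19. n13.lab = 1  [E.key - 14]
20. n14.env = -4  [terminal]
21. n13.key = 17  [B.lab + 16]
22. n15.wid = -6  [B.key + E.key - 38]
23. n16.hot = false  [terminal]
24. n15.tag = -9  [S.wid * 2 + 3]
25. n15.depth = false  [false]
26. n15.lab = false  [S.wid > -6]
27. n17.idx = true  [E.mk == false]
28. n18.env = 11  [terminal]
29. n17.acc = "qu"  ["qu"]
30. n17.off = 22  [e.env * 2]
31. n17.pre = "qx"  ["qx"]
32. n12.fin = "qxqu"  [D.pre ++ D.acc]
33. n12.val = -7  [D.off * 2 - 51]
34. n0.tag = 7  [S.wid + 9]
35. n0.depth = false  [C.cnt and d.tag]
36. n0.lab = false  [d.tag == true]

-9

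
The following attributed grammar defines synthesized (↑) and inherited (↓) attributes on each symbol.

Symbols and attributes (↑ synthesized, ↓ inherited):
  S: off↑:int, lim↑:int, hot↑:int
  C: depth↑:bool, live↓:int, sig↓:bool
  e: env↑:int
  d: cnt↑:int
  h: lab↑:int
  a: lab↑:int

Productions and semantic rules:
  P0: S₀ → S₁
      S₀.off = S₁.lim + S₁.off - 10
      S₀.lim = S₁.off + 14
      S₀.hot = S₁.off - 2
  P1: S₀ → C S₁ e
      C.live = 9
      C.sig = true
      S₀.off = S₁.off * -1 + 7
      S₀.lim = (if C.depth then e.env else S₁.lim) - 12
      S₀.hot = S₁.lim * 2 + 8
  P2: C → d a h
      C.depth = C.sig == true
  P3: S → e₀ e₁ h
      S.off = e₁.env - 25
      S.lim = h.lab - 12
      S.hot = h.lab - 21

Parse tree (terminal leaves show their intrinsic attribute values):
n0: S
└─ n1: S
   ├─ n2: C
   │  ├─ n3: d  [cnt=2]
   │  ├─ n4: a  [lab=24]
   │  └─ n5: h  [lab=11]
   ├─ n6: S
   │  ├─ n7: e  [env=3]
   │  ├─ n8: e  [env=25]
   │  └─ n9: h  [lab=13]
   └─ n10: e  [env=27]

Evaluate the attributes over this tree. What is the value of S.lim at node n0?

1. n2.live = 9  [9]
2. n2.sig = true  [true]
3. n3.cnt = 2  [terminal]
4. n4.lab = 24  [terminal]
5. n5.lab = 11  [terminal]
6. n2.depth = true  [C.sig == true]
7. n7.env = 3  [terminal]
8. n8.env = 25  [terminal]
9. n9.lab = 13  [terminal]
10. n6.off = 0  [e₁.env - 25]
11. n6.lim = 1  [h.lab - 12]
12. n6.hot = -8  [h.lab - 21]
13. n10.env = 27  [terminal]
14. n1.off = 7  [S₁.off * -1 + 7]
15. n1.lim = 15  [(if C.depth then e.env else S₁.lim) - 12]
16. n1.hot = 10  [S₁.lim * 2 + 8]
17. n0.off = 12  [S₁.lim + S₁.off - 10]
18. n0.lim = 21  [S₁.off + 14]
19. n0.hot = 5  [S₁.off - 2]

21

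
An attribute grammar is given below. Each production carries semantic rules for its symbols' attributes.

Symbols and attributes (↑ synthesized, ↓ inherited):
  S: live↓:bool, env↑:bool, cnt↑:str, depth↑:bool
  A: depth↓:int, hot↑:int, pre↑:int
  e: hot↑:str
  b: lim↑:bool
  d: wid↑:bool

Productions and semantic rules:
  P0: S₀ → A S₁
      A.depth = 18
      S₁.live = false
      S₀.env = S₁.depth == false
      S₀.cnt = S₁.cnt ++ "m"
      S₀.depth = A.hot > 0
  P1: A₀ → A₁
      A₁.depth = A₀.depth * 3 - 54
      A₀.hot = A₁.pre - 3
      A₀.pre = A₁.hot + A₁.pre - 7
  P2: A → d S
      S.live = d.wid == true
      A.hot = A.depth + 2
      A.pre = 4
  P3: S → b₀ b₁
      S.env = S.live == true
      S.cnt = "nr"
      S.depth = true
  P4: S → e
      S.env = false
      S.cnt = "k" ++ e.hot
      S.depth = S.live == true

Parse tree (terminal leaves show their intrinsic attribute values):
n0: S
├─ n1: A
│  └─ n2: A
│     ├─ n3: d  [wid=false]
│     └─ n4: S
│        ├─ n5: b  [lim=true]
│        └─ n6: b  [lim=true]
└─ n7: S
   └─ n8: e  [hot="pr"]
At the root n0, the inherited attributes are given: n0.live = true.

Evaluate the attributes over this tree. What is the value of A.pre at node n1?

1. n0.live = true  [given at root]
2. n1.depth = 18  [18]
3. n2.depth = 0  [A₀.depth * 3 - 54]
4. n3.wid = false  [terminal]
5. n4.live = false  [d.wid == true]
6. n5.lim = true  [terminal]
7. n6.lim = true  [terminal]
8. n4.env = false  [S.live == true]
9. n4.cnt = "nr"  ["nr"]
10. n4.depth = true  [true]
11. n2.hot = 2  [A.depth + 2]
12. n2.pre = 4  [4]
13. n1.hot = 1  [A₁.pre - 3]
14. n1.pre = -1  [A₁.hot + A₁.pre - 7]
15. n7.live = false  [false]
16. n8.hot = "pr"  [terminal]
17. n7.env = false  [false]
18. n7.cnt = "kpr"  ["k" ++ e.hot]
19. n7.depth = false  [S.live == true]
20. n0.env = true  [S₁.depth == false]
21. n0.cnt = "kprm"  [S₁.cnt ++ "m"]
22. n0.depth = true  [A.hot > 0]

-1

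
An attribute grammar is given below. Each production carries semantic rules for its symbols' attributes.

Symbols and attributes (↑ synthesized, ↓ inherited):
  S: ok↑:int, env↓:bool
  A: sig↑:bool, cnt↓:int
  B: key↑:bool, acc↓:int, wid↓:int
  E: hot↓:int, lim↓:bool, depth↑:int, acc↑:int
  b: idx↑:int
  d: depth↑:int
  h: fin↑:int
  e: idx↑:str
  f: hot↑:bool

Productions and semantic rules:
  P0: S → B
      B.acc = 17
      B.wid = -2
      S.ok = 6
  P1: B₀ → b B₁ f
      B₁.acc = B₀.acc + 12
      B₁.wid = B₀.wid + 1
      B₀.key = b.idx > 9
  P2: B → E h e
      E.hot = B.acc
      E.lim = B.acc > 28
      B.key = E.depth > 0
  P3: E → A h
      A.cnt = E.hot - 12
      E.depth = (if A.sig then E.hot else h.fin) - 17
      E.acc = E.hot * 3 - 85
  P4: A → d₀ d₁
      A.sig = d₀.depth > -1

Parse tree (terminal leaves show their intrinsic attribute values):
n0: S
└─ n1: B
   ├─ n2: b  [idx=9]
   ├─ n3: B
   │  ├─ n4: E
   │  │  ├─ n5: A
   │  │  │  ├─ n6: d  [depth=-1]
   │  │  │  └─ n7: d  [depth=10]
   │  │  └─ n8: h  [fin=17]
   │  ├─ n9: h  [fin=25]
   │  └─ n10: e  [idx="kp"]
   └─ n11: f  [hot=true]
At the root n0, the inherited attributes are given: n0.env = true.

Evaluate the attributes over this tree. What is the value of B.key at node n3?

1. n0.env = true  [given at root]
2. n1.acc = 17  [17]
3. n1.wid = -2  [-2]
4. n2.idx = 9  [terminal]
5. n3.acc = 29  [B₀.acc + 12]
6. n3.wid = -1  [B₀.wid + 1]
7. n4.hot = 29  [B.acc]
8. n4.lim = true  [B.acc > 28]
9. n5.cnt = 17  [E.hot - 12]
10. n6.depth = -1  [terminal]
11. n7.depth = 10  [terminal]
12. n5.sig = false  [d₀.depth > -1]
13. n8.fin = 17  [terminal]
14. n4.depth = 0  [(if A.sig then E.hot else h.fin) - 17]
15. n4.acc = 2  [E.hot * 3 - 85]
16. n9.fin = 25  [terminal]
17. n10.idx = "kp"  [terminal]
18. n3.key = false  [E.depth > 0]
19. n11.hot = true  [terminal]
20. n1.key = false  [b.idx > 9]
21. n0.ok = 6  [6]

false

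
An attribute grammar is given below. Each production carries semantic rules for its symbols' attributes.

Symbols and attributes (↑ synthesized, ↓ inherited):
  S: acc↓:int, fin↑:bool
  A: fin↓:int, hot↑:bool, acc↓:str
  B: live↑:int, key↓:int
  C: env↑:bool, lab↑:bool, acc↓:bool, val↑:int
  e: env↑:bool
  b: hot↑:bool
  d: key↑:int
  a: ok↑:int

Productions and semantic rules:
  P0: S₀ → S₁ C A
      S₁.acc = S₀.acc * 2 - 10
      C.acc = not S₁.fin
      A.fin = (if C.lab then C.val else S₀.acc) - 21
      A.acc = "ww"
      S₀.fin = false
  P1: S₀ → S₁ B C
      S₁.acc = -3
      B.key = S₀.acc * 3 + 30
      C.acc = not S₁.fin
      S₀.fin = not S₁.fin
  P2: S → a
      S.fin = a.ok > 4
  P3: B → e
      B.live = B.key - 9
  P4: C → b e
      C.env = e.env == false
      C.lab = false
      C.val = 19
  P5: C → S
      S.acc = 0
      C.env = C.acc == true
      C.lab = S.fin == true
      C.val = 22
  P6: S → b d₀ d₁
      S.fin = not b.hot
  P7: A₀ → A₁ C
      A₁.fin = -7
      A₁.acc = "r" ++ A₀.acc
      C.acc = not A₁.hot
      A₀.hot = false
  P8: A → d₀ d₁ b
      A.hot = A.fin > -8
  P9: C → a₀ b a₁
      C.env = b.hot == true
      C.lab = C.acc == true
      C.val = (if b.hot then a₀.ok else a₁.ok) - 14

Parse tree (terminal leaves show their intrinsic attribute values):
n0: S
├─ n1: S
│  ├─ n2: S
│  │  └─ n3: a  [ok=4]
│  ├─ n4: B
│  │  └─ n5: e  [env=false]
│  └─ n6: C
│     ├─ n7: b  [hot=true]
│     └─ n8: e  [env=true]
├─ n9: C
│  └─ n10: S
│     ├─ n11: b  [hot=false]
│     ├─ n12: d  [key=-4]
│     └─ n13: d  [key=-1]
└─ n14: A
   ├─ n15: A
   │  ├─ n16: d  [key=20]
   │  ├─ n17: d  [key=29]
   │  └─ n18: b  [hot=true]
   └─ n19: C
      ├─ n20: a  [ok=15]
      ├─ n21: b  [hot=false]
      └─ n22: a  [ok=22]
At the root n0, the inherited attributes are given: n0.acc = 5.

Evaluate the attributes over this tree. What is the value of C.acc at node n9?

1. n0.acc = 5  [given at root]
2. n1.acc = 0  [S₀.acc * 2 - 10]
3. n2.acc = -3  [-3]
4. n3.ok = 4  [terminal]
5. n2.fin = false  [a.ok > 4]
6. n4.key = 30  [S₀.acc * 3 + 30]
7. n5.env = false  [terminal]
8. n4.live = 21  [B.key - 9]
9. n6.acc = true  [not S₁.fin]
10. n7.hot = true  [terminal]
11. n8.env = true  [terminal]
12. n6.env = false  [e.env == false]
13. n6.lab = false  [false]
14. n6.val = 19  [19]
15. n1.fin = true  [not S₁.fin]
16. n9.acc = false  [not S₁.fin]
17. n10.acc = 0  [0]
18. n11.hot = false  [terminal]
19. n12.key = -4  [terminal]
20. n13.key = -1  [terminal]
21. n10.fin = true  [not b.hot]
22. n9.env = false  [C.acc == true]
23. n9.lab = true  [S.fin == true]
24. n9.val = 22  [22]
25. n14.fin = 1  [(if C.lab then C.val else S₀.acc) - 21]
26. n14.acc = "ww"  ["ww"]
27. n15.fin = -7  [-7]
28. n15.acc = "rww"  ["r" ++ A₀.acc]
29. n16.key = 20  [terminal]
30. n17.key = 29  [terminal]
31. n18.hot = true  [terminal]
32. n15.hot = true  [A.fin > -8]
33. n19.acc = false  [not A₁.hot]
34. n20.ok = 15  [terminal]
35. n21.hot = false  [terminal]
36. n22.ok = 22  [terminal]
37. n19.env = false  [b.hot == true]
38. n19.lab = false  [C.acc == true]
39. n19.val = 8  [(if b.hot then a₀.ok else a₁.ok) - 14]
40. n14.hot = false  [false]
41. n0.fin = false  [false]

false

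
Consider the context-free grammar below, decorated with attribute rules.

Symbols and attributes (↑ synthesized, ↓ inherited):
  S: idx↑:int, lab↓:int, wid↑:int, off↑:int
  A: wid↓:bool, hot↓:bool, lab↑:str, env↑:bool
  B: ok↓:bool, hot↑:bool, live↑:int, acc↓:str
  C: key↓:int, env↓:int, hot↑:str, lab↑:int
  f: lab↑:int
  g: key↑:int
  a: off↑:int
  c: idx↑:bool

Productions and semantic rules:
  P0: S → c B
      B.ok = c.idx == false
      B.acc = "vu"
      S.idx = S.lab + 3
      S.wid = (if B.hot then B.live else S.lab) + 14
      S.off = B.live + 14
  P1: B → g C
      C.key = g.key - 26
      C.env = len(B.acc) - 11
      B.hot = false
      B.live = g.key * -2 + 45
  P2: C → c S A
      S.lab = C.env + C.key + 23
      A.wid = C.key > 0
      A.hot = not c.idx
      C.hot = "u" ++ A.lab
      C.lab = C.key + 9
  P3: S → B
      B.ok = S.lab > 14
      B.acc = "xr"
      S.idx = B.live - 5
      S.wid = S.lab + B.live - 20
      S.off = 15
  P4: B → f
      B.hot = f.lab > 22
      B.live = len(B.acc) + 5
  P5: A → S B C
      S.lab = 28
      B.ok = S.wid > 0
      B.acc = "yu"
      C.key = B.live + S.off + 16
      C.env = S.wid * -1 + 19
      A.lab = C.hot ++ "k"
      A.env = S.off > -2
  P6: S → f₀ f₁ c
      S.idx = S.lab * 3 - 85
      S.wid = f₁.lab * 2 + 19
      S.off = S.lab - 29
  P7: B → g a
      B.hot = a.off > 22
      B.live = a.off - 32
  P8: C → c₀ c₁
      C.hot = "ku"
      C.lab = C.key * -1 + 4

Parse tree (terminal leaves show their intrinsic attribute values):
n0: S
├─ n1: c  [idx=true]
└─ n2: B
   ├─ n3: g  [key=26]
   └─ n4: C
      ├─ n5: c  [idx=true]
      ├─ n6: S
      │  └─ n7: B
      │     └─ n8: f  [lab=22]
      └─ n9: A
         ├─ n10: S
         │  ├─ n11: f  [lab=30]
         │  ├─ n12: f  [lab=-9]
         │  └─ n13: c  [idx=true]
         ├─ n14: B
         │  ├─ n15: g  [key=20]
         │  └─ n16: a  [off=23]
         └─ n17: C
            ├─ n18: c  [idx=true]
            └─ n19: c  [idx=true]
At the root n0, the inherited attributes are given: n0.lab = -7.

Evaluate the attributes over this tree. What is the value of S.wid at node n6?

1. n0.lab = -7  [given at root]
2. n1.idx = true  [terminal]
3. n2.ok = false  [c.idx == false]
4. n2.acc = "vu"  ["vu"]
5. n3.key = 26  [terminal]
6. n4.key = 0  [g.key - 26]
7. n4.env = -9  [len(B.acc) - 11]
8. n5.idx = true  [terminal]
9. n6.lab = 14  [C.env + C.key + 23]
10. n7.ok = false  [S.lab > 14]
11. n7.acc = "xr"  ["xr"]
12. n8.lab = 22  [terminal]
13. n7.hot = false  [f.lab > 22]
14. n7.live = 7  [len(B.acc) + 5]
15. n6.idx = 2  [B.live - 5]
16. n6.wid = 1  [S.lab + B.live - 20]
17. n6.off = 15  [15]
18. n9.wid = false  [C.key > 0]
19. n9.hot = false  [not c.idx]
20. n10.lab = 28  [28]
21. n11.lab = 30  [terminal]
22. n12.lab = -9  [terminal]
23. n13.idx = true  [terminal]
24. n10.idx = -1  [S.lab * 3 - 85]
25. n10.wid = 1  [f₁.lab * 2 + 19]
26. n10.off = -1  [S.lab - 29]
27. n14.ok = true  [S.wid > 0]
28. n14.acc = "yu"  ["yu"]
29. n15.key = 20  [terminal]
30. n16.off = 23  [terminal]
31. n14.hot = true  [a.off > 22]
32. n14.live = -9  [a.off - 32]
33. n17.key = 6  [B.live + S.off + 16]
34. n17.env = 18  [S.wid * -1 + 19]
35. n18.idx = true  [terminal]
36. n19.idx = true  [terminal]
37. n17.hot = "ku"  ["ku"]
38. n17.lab = -2  [C.key * -1 + 4]
39. n9.lab = "kuk"  [C.hot ++ "k"]
40. n9.env = true  [S.off > -2]
41. n4.hot = "ukuk"  ["u" ++ A.lab]
42. n4.lab = 9  [C.key + 9]
43. n2.hot = false  [false]
44. n2.live = -7  [g.key * -2 + 45]
45. n0.idx = -4  [S.lab + 3]
46. n0.wid = 7  [(if B.hot then B.live else S.lab) + 14]
47. n0.off = 7  [B.live + 14]

1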